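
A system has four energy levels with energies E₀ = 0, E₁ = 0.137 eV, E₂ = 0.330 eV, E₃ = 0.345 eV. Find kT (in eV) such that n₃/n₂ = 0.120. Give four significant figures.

0.007075 eV

n₃/n₂ = exp[−(E₃−E₂)/kT] = 0.120.
⇒ (E₃−E₂)/kT = ln(1/0.120) = ln(8.33333) = 2.12026.
kT = 0.015 eV / 2.12026 = 0.007075 eV.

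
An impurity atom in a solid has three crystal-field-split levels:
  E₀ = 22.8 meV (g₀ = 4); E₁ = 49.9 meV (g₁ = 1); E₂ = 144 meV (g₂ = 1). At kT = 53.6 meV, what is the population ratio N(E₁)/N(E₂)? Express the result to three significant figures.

n₁/n₂ = (g₁/g₂) exp[−(E₁−E₂)/kT] = (1/1) × exp(−(-94.1 meV)/(53.6 meV)) = (1/1) × exp(1.7556) = 5.79.

5.79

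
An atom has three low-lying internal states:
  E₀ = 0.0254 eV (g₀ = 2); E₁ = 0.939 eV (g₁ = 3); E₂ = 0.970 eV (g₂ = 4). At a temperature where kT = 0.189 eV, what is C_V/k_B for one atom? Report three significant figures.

Eᵢ/kT = 0.13439, 4.9683, 5.1323.
Z = Σ gᵢe^(−Eᵢ/kT) = 2·e^(−0.13439) + 3·e^(−4.9683) + 4·e^(−5.1323) = 1.7485 + 0.020865 + 0.023612 = 1.7930.
⟨E⟩ = 0.048471 eV, ⟨E²⟩ = 0.023280 eV².
C_V/k_B = (⟨E²⟩ − ⟨E⟩²)/(kT)² = (0.023280 − 0.0023494)/0.035721 = 0.586.

0.586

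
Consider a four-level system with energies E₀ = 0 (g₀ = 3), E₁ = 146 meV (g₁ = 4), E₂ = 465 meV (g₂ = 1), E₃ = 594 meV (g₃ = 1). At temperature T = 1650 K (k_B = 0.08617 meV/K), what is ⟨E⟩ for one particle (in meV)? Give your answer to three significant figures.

k_BT = 0.08617 × 1650 K = 142.18 meV.
Eᵢ/kT = 0, 1.0269, 3.2705, 4.1778.
Z = Σ gᵢe^(−Eᵢ/kT) = 3·e^(−0) + 4·e^(−1.0269) + 1·e^(−3.2705) + 1·e^(−4.1778) = 3.0000 + 1.4325 + 0.037987 + 0.015332 = 4.4858.
⟨E⟩ = Σ Eᵢ gᵢe^(−Eᵢ/kT) / Z = (0·3.0000 + 146·1.4325 + 465·0.037987 + 594·0.015332) / 4.4858 = 52.6 meV.

52.6 meV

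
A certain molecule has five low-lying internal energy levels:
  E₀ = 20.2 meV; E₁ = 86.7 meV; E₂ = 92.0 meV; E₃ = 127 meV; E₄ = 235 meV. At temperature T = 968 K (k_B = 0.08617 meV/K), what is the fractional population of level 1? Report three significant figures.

0.202

k_BT = 0.08617 × 968 K = 83.413 meV.
Eᵢ/kT = 0.24217, 1.0394, 1.1029, 1.5225, 2.8173.
Z = Σ e^(−Eᵢ/kT) = e^(−0.24217) + e^(−1.0394) + e^(−1.1029) + e^(−1.5225) + e^(−2.8173) = 0.78492 + 0.35367 + 0.33191 + 0.21817 + 0.059767 = 1.7484.
P₁ = e^(−E₁/kT) / Z = 0.35367/1.7484 = 0.202.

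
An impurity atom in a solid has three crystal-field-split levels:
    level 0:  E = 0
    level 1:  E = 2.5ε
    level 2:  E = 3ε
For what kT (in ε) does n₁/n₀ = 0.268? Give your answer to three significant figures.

1.90 ε

n₁/n₀ = exp[−(E₁−E₀)/kT] = 0.268.
⇒ (E₁−E₀)/kT = ln(1/0.268) = ln(3.7313) = 1.3168.
kT = 2.5ε / 1.3168 = 1.90 ε.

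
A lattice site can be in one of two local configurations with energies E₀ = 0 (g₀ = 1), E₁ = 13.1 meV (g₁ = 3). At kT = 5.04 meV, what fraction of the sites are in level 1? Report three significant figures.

Eᵢ/kT = 0, 2.5992.
Z = Σ gᵢe^(−Eᵢ/kT) = 1·e^(−0) + 3·e^(−2.5992) = 1.0000 + 0.22300 = 1.2230.
P₁ = g₁ e^(−E₁/kT) / Z = 0.22300/1.2230 = 0.182.

0.182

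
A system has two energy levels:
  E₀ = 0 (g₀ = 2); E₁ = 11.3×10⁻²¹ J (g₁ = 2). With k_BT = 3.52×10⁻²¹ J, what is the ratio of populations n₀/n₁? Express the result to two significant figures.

n₀/n₁ = (g₀/g₁) exp[−(E₀−E₁)/kT] = (2/2) × exp(−(-11.3 ×10⁻²¹ J)/(3.52 ×10⁻²¹ J)) = (2/2) × exp(3.210) = 25.

25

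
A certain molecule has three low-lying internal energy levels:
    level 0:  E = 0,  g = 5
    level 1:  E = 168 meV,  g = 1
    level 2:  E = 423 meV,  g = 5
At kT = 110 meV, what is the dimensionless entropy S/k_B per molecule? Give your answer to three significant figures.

1.81

Eᵢ/kT = 0, 1.5273, 3.8455.
Z = Σ gᵢe^(−Eᵢ/kT) = 5·e^(−0) + 1·e^(−1.5273) + 5·e^(−3.8455) = 5.0000 + 0.21712 + 0.10688 = 5.3240.
⟨E⟩ = Σ EᵢPᵢ = 15.343 meV.
S/k_B = ln Z + ⟨E⟩/kT = ln(5.3240) + 15.343/110 = 1.6722 + 0.13948 = 1.81.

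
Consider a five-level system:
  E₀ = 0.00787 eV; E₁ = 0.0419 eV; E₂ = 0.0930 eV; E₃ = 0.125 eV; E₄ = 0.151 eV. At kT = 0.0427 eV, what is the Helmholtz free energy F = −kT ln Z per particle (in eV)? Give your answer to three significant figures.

Eᵢ/kT = 0.18431, 0.98126, 2.1780, 2.9274, 3.5363.
Z = Σ e^(−Eᵢ/kT) = e^(−0.18431) + e^(−0.98126) + e^(−2.1780) + e^(−2.9274) + e^(−3.5363) = 0.83168 + 0.37484 + 0.11327 + 0.053536 + 0.029121 = 1.4024.
F = −kT ln Z = −0.0427 × ln(1.4024) = −0.0427 × 0.33819 = -0.0144 eV.

-0.0144 eV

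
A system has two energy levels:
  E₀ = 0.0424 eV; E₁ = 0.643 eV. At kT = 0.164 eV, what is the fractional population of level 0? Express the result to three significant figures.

Eᵢ/kT = 0.25854, 3.9207.
Z = Σ e^(−Eᵢ/kT) = e^(−0.25854) + e^(−3.9207) = 0.77218 + 0.019827 = 0.79201.
P₀ = e^(−E₀/kT) / Z = 0.77218/0.79201 = 0.975.

0.975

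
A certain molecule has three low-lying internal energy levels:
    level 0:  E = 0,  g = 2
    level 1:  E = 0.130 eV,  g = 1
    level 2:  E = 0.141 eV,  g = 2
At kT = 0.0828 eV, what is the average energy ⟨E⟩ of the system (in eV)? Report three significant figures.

0.0305 eV

Eᵢ/kT = 0, 1.5700, 1.7029.
Z = Σ gᵢe^(−Eᵢ/kT) = 2·e^(−0) + 1·e^(−1.5700) + 2·e^(−1.7029) = 2.0000 + 0.20805 + 0.36431 = 2.5724.
⟨E⟩ = Σ Eᵢ gᵢe^(−Eᵢ/kT) / Z = (0·2.0000 + 0.130·0.20805 + 0.141·0.36431) / 2.5724 = 0.0305 eV.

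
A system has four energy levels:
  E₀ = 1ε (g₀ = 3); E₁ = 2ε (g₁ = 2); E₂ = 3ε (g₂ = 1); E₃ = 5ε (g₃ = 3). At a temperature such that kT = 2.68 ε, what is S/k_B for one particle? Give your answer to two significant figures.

Eᵢ/kT = 0.3731, 0.7463, 1.119, 1.866.
Z = Σ gᵢe^(−Eᵢ/kT) = 3·e^(−0.3731) + 2·e^(−0.7463) + 1·e^(−1.119) + 3·e^(−1.866) = 2.066 + 0.9482 + 0.3266 + 0.4642 = 3.805.
⟨E⟩ = Σ EᵢPᵢ = 1.909 ε.
S/k_B = ln Z + ⟨E⟩/kT = ln(3.805) + 1.909/2.68 = 1.336 + 0.7123 = 2.0.

2.0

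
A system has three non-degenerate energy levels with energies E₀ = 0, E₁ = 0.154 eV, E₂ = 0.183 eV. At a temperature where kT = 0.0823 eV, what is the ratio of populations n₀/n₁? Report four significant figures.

6.496

n₀/n₁ = exp[−(E₀−E₁)/kT] = exp(−(-0.154 eV)/(0.0823 eV)) = exp(1.87120) = 6.496.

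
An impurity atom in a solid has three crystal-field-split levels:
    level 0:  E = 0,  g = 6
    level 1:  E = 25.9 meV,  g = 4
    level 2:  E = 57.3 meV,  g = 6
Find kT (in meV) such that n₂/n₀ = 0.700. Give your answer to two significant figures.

n₂/n₀ = (g₂/g₀) exp[−(E₂−E₀)/kT] = 0.700.
⇒ (E₂−E₀)/kT = ln((6/6)/0.700) = ln(1.429) = 0.3570.
kT = 57.3 meV / 0.3570 = 160 meV.

160 meV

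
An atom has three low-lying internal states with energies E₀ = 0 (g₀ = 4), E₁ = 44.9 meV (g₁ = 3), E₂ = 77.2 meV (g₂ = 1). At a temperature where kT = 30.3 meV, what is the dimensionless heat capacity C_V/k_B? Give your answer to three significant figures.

0.357

Eᵢ/kT = 0, 1.4818, 2.5479.
Z = Σ gᵢe^(−Eᵢ/kT) = 4·e^(−0) + 3·e^(−1.4818) + 1·e^(−2.5479) = 4.0000 + 0.68168 + 0.078246 = 4.7599.
⟨E⟩ = 7.6993 meV, ⟨E²⟩ = 386.69 meV².
C_V/k_B = (⟨E²⟩ − ⟨E⟩²)/(kT)² = (386.69 − 59.279)/918.09 = 0.357.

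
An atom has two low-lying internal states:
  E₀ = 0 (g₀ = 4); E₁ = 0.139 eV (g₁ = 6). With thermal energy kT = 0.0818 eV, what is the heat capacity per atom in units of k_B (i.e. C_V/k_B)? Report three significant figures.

0.488

Eᵢ/kT = 0, 1.6993.
Z = Σ gᵢe^(−Eᵢ/kT) = 4·e^(−0) + 6·e^(−1.6993) = 4.0000 + 1.0969 = 5.0969.
⟨E⟩ = 0.029914 eV, ⟨E²⟩ = 0.0041581 eV².
C_V/k_B = (⟨E²⟩ − ⟨E⟩²)/(kT)² = (0.0041581 − 0.00089485)/0.0066912 = 0.488.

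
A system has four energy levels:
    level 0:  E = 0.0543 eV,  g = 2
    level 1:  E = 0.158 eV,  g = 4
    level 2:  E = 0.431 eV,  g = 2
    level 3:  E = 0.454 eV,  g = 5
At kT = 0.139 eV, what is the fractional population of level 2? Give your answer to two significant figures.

Eᵢ/kT = 0.3906, 1.137, 3.101, 3.266.
Z = Σ gᵢe^(−Eᵢ/kT) = 2·e^(−0.3906) + 4·e^(−1.137) + 2·e^(−3.101) + 5·e^(−3.266) = 1.353 + 1.283 + 0.09001 + 0.1908 = 2.917.
P₂ = g₂ e^(−E₂/kT) / Z = 0.09001/2.917 = 0.031.

0.031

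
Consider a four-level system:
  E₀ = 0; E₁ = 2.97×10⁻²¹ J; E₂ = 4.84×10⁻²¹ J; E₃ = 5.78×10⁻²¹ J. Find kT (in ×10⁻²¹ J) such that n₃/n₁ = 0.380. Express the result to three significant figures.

2.90 ×10⁻²¹ J

n₃/n₁ = exp[−(E₃−E₁)/kT] = 0.380.
⇒ (E₃−E₁)/kT = ln(1/0.380) = ln(2.6316) = 0.96759.
kT = 2.81 ×10⁻²¹ J / 0.96759 = 2.90 ×10⁻²¹ J.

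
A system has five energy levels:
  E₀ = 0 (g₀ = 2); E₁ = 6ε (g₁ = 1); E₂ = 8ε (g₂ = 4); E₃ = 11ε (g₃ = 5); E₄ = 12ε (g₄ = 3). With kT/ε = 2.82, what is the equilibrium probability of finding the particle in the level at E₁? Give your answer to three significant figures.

0.0477

Eᵢ/kT = 0, 2.1277, 2.8369, 3.9007, 4.2553.
Z = Σ gᵢe^(−Eᵢ/kT) = 2·e^(−0) + 1·e^(−2.1277) + 4·e^(−2.8369) + 5·e^(−3.9007) + 3·e^(−4.2553) = 2.0000 + 0.11911 + 0.23443 + 0.10114 + 0.042567 = 2.4972.
P₁ = g₁ e^(−E₁/kT) / Z = 0.11911/2.4972 = 0.0477.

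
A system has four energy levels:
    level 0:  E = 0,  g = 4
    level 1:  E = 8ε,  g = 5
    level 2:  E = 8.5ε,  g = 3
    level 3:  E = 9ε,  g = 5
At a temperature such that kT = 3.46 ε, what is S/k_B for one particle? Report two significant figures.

Eᵢ/kT = 0, 2.312, 2.457, 2.601.
Z = Σ gᵢe^(−Eᵢ/kT) = 4·e^(−0) + 5·e^(−2.312) + 3·e^(−2.457) + 5·e^(−2.601) = 4.000 + 0.4953 + 0.2571 + 0.3710 = 5.123.
⟨E⟩ = Σ EᵢPᵢ = 1.852 ε.
S/k_B = ln Z + ⟨E⟩/kT = ln(5.123) + 1.852/3.46 = 1.634 + 0.5353 = 2.2.

2.2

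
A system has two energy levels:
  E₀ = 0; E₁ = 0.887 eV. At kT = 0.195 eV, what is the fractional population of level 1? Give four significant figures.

0.01047

Eᵢ/kT = 0, 4.54872.
Z = Σ e^(−Eᵢ/kT) = e^(−0) + e^(−4.54872) = 1.00000 + 0.0105807 = 1.01058.
P₁ = e^(−E₁/kT) / Z = 0.0105807/1.01058 = 0.01047.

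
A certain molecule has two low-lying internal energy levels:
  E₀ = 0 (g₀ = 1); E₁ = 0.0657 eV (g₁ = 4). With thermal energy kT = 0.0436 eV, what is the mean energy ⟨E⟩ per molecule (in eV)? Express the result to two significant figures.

Eᵢ/kT = 0, 1.507.
Z = Σ gᵢe^(−Eᵢ/kT) = 1·e^(−0) + 4·e^(−1.507) = 1.000 + 0.8863 = 1.886.
⟨E⟩ = Σ Eᵢ gᵢe^(−Eᵢ/kT) / Z = (0·1.000 + 0.0657·0.8863) / 1.886 = 0.031 eV.

0.031 eV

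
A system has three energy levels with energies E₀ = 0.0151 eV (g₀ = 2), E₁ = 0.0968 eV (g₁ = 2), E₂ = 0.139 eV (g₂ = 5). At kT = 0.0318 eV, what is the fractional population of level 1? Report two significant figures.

0.068

Eᵢ/kT = 0.4748, 3.044, 4.371.
Z = Σ gᵢe^(−Eᵢ/kT) = 2·e^(−0.4748) + 2·e^(−3.044) + 5·e^(−4.371) = 1.244 + 0.09529 + 0.06319 = 1.402.
P₁ = g₁ e^(−E₁/kT) / Z = 0.09529/1.402 = 0.068.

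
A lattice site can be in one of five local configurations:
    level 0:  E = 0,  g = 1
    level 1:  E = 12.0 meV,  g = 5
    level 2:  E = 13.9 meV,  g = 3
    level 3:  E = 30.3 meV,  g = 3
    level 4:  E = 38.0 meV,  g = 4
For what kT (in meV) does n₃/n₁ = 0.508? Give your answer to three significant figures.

n₃/n₁ = (g₃/g₁) exp[−(E₃−E₁)/kT] = 0.508.
⇒ (E₃−E₁)/kT = ln((3/5)/0.508) = ln(1.1811) = 0.16645.
kT = 18.3 meV / 0.16645 = 110 meV.

110 meV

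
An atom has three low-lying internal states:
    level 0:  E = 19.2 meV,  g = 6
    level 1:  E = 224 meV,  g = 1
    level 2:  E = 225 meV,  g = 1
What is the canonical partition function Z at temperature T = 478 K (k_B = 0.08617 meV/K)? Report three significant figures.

k_BT = 0.08617 × 478 K = 41.189 meV.
Eᵢ/kT = 0.46614, 5.4383, 5.4626.
Z = Σ gᵢe^(−Eᵢ/kT) = 6·e^(−0.46614) + 1·e^(−5.4383) + 1·e^(−5.4626) = 3.7645 + 0.0043469 + 0.0042425 = 3.7731.

Z = 3.77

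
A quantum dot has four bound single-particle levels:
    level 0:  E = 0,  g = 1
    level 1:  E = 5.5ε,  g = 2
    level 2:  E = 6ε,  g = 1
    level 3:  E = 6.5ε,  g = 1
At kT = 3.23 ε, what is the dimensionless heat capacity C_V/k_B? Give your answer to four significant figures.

0.7832

Eᵢ/kT = 0, 1.70279, 1.85759, 2.01238.
Z = Σ gᵢe^(−Eᵢ/kT) = 1·e^(−0) + 2·e^(−1.70279) + 1·e^(−1.85759) + 1·e^(−2.01238) = 1.00000 + 0.364349 + 0.156048 + 0.133670 = 1.65407.
⟨E⟩ = 2.30284 ε, ⟨E²⟩ = 13.4739 ε².
C_V/k_B = (⟨E²⟩ − ⟨E⟩²)/(kT)² = (13.4739 − 5.30307)/10.4329 = 0.7832.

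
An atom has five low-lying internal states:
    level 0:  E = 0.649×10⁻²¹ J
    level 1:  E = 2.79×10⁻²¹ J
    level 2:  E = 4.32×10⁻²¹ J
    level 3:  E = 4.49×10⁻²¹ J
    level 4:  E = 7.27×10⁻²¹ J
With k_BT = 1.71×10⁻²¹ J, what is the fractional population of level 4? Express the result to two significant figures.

0.014

Eᵢ/kT = 0.3795, 1.632, 2.526, 2.626, 4.251.
Z = Σ e^(−Eᵢ/kT) = e^(−0.3795) + e^(−1.632) + e^(−2.526) + e^(−2.626) + e^(−4.251) = 0.6842 + 0.1955 + 0.07998 + 0.07237 + 0.01425 = 1.046.
P₄ = e^(−E₄/kT) / Z = 0.01425/1.046 = 0.014.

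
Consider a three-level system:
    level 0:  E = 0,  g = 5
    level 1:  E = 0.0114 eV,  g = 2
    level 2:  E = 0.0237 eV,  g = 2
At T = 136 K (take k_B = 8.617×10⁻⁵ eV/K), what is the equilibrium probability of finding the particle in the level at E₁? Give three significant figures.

0.126

k_BT = 8.617×10⁻⁵ × 136 K = 0.011719 eV.
Eᵢ/kT = 0, 0.97278, 2.0224.
Z = Σ gᵢe^(−Eᵢ/kT) = 5·e^(−0) + 2·e^(−0.97278) + 2·e^(−2.0224) = 5.0000 + 0.75606 + 0.26467 = 6.0207.
P₁ = g₁ e^(−E₁/kT) / Z = 0.75606/6.0207 = 0.126.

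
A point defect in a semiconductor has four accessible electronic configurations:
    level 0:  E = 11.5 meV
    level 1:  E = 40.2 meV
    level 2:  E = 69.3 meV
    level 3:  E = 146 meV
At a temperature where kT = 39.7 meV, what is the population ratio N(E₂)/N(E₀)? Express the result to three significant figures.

0.233

n₂/n₀ = exp[−(E₂−E₀)/kT] = exp(−(57.8 meV)/(39.7 meV)) = exp(-1.4559) = 0.233.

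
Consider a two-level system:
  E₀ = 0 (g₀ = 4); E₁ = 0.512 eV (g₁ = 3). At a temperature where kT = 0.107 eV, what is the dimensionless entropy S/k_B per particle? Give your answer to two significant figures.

1.4

Eᵢ/kT = 0, 4.785.
Z = Σ gᵢe^(−Eᵢ/kT) = 4·e^(−0) + 3·e^(−4.785) = 4.000 + 0.02506 = 4.025.
⟨E⟩ = Σ EᵢPᵢ = 0.003188 eV.
S/k_B = ln Z + ⟨E⟩/kT = ln(4.025) + 0.003188/0.107 = 1.393 + 0.02979 = 1.4.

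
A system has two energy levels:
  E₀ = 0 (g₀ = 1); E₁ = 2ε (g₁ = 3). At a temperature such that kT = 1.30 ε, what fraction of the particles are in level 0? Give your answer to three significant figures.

Eᵢ/kT = 0, 1.5385.
Z = Σ gᵢe^(−Eᵢ/kT) = 1·e^(−0) + 3·e^(−1.5385) = 1.0000 + 0.64411 = 1.6441.
P₀ = g₀ e^(−E₀/kT) / Z = 1.0000/1.6441 = 0.608.

0.608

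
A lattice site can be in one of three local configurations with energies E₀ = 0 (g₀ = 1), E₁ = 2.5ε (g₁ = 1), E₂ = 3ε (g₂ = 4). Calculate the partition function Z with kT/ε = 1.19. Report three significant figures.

Eᵢ/kT = 0, 2.1008, 2.5210.
Z = Σ gᵢe^(−Eᵢ/kT) = 1·e^(−0) + 1·e^(−2.1008) + 4·e^(−2.5210) = 1.0000 + 0.12236 + 0.32152 = 1.4439.

Z = 1.44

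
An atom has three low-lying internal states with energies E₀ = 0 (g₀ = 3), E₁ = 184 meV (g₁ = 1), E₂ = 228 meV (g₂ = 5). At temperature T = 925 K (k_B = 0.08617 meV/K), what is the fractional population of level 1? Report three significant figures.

k_BT = 0.08617 × 925 K = 79.707 meV.
Eᵢ/kT = 0, 2.3085, 2.8605.
Z = Σ gᵢe^(−Eᵢ/kT) = 3·e^(−0) + 1·e^(−2.3085) + 5·e^(−2.8605) = 3.0000 + 0.099410 + 0.28620 = 3.3856.
P₁ = g₁ e^(−E₁/kT) / Z = 0.099410/3.3856 = 0.0294.

0.0294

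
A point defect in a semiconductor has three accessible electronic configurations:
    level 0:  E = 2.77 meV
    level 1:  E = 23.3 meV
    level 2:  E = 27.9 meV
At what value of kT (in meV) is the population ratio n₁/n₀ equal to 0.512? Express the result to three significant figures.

n₁/n₀ = exp[−(E₁−E₀)/kT] = 0.512.
⇒ (E₁−E₀)/kT = ln(1/0.512) = ln(1.9531) = 0.66942.
kT = 20.53 meV / 0.66942 = 30.7 meV.

30.7 meV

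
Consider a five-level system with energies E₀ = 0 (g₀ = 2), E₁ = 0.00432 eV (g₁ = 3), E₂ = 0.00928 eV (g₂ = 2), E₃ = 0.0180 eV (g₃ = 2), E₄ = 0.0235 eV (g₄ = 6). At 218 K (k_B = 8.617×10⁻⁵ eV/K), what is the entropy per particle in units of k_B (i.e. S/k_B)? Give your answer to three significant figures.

k_BT = 8.617×10⁻⁵ × 218 K = 0.018785 eV.
Eᵢ/kT = 0, 0.22997, 0.49401, 0.95821, 1.2510.
Z = Σ gᵢe^(−Eᵢ/kT) = 2·e^(−0) + 3·e^(−0.22997) + 2·e^(−0.49401) + 2·e^(−0.95821) + 6·e^(−1.2510) = 2.0000 + 2.3837 + 1.2203 + 0.76716 + 1.7173 = 8.0885.
⟨E⟩ = Σ EᵢPᵢ = 0.0093698 eV.
S/k_B = ln Z + ⟨E⟩/kT = ln(8.0885) + 0.0093698/0.018785 = 2.0904 + 0.49879 = 2.59.

2.59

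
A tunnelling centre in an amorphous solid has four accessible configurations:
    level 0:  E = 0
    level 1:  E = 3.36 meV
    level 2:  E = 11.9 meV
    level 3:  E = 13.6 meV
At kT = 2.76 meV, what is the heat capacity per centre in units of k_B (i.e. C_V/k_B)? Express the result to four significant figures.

Eᵢ/kT = 0, 1.21739, 4.31159, 4.92754.
Z = Σ e^(−Eᵢ/kT) = e^(−0) + e^(−1.21739) + e^(−4.31159) + e^(−4.92754) = 1.00000 + 0.296002 + 0.0134122 + 0.00724430 = 1.31666.
⟨E⟩ = 0.951418 meV, ⟨E²⟩ = 4.99822 meV².
C_V/k_B = (⟨E²⟩ − ⟨E⟩²)/(kT)² = (4.99822 − 0.905196)/7.61760 = 0.5373.

0.5373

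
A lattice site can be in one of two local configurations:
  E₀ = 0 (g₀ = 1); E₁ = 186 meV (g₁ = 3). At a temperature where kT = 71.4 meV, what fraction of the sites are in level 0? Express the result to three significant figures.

Eᵢ/kT = 0, 2.6050.
Z = Σ gᵢe^(−Eᵢ/kT) = 1·e^(−0) + 3·e^(−2.6050) = 1.0000 + 0.22171 = 1.2217.
P₀ = g₀ e^(−E₀/kT) / Z = 1.0000/1.2217 = 0.819.

0.819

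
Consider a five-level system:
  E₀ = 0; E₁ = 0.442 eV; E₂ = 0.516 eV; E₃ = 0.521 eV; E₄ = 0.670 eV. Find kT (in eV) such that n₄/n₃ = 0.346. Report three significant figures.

n₄/n₃ = exp[−(E₄−E₃)/kT] = 0.346.
⇒ (E₄−E₃)/kT = ln(1/0.346) = ln(2.8902) = 1.0613.
kT = 0.149 eV / 1.0613 = 0.140 eV.

0.140 eV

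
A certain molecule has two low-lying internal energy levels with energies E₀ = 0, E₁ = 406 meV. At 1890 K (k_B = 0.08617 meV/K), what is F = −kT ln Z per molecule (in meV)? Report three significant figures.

k_BT = 0.08617 × 1890 K = 162.86 meV.
Eᵢ/kT = 0, 2.4929.
Z = Σ e^(−Eᵢ/kT) = e^(−0) + e^(−2.4929) = 1.0000 + 0.082670 = 1.0827.
F = −kT ln Z = −162.86 × ln(1.0827) = −162.86 × 0.079458 = -12.9 meV.

-12.9 meV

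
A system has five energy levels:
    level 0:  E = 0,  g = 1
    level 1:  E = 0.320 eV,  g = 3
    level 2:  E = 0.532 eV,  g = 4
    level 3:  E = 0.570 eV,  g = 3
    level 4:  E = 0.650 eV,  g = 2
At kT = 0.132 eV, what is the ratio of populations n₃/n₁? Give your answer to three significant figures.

n₃/n₁ = (g₃/g₁) exp[−(E₃−E₁)/kT] = (3/3) × exp(−(0.250 eV)/(0.132 eV)) = (3/3) × exp(-1.8939) = 0.150.

0.150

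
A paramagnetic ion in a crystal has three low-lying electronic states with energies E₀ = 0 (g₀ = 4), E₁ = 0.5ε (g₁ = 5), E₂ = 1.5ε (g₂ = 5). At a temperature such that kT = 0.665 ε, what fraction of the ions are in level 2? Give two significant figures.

Eᵢ/kT = 0, 0.7519, 2.256.
Z = Σ gᵢe^(−Eᵢ/kT) = 4·e^(−0) + 5·e^(−0.7519) + 5·e^(−2.256) = 4.000 + 2.357 + 0.5238 = 6.881.
P₂ = g₂ e^(−E₂/kT) / Z = 0.5238/6.881 = 0.076.

0.076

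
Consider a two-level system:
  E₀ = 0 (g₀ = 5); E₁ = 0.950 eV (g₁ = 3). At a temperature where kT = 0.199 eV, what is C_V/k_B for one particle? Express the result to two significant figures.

Eᵢ/kT = 0, 4.774.
Z = Σ gᵢe^(−Eᵢ/kT) = 5·e^(−0) + 3·e^(−4.774) = 5.000 + 0.02534 = 5.025.
⟨E⟩ = 0.004791 eV, ⟨E²⟩ = 0.004551 eV².
C_V/k_B = (⟨E²⟩ − ⟨E⟩²)/(kT)² = (0.004551 − 0.00002295)/0.03960 = 0.11.

0.11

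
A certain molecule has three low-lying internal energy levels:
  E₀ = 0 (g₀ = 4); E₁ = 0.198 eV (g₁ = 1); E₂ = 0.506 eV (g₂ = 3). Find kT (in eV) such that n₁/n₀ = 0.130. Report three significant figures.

0.303 eV

n₁/n₀ = (g₁/g₀) exp[−(E₁−E₀)/kT] = 0.130.
⇒ (E₁−E₀)/kT = ln((1/4)/0.130) = ln(1.9231) = 0.65394.
kT = 0.198 eV / 0.65394 = 0.303 eV.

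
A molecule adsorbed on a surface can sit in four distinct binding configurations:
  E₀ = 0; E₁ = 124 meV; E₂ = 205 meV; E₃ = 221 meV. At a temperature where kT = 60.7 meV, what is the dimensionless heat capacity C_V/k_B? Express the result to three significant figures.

0.914

Eᵢ/kT = 0, 2.0428, 3.3773, 3.6409.
Z = Σ e^(−Eᵢ/kT) = e^(−0) + e^(−2.0428) + e^(−3.3773) + e^(−3.6409) = 1.0000 + 0.12967 + 0.034140 + 0.026229 = 1.1900.
⟨E⟩ = 24.264 meV, ⟨E²⟩ = 3957.6 meV².
C_V/k_B = (⟨E²⟩ − ⟨E⟩²)/(kT)² = (3957.6 − 588.74)/3684.5 = 0.914.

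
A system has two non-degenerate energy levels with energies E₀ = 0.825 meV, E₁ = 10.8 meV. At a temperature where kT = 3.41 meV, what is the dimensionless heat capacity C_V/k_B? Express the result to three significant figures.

0.414

Eᵢ/kT = 0.24194, 3.1672.
Z = Σ e^(−Eᵢ/kT) = e^(−0.24194) + e^(−3.1672) = 0.78510 + 0.042121 = 0.82722.
⟨E⟩ = 1.3329 meV, ⟨E²⟩ = 6.5851 meV².
C_V/k_B = (⟨E²⟩ − ⟨E⟩²)/(kT)² = (6.5851 − 1.7766)/11.628 = 0.414.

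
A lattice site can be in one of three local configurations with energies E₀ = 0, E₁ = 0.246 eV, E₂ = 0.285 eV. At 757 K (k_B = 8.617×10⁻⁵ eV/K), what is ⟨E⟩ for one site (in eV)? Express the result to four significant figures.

k_BT = 8.617×10⁻⁵ × 757 K = 0.0652307 eV.
Eᵢ/kT = 0, 3.77123, 4.36911.
Z = Σ e^(−Eᵢ/kT) = e^(−0) + e^(−3.77123) + e^(−4.36911) = 1.00000 + 0.0230237 + 0.0126625 = 1.03569.
⟨E⟩ = Σ Eᵢ e^(−Eᵢ/kT) / Z = (0·1.00000 + 0.246·0.0230237 + 0.285·0.0126625) / 1.03569 = 0.008953 eV.

0.008953 eV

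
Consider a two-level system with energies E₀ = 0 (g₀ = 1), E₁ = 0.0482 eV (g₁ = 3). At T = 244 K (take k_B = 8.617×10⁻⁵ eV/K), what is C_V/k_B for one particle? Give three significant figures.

k_BT = 8.617×10⁻⁵ × 244 K = 0.021025 eV.
Eᵢ/kT = 0, 2.2925.
Z = Σ gᵢe^(−Eᵢ/kT) = 1·e^(−0) + 3·e^(−2.2925) = 1.0000 + 0.30304 = 1.3030.
⟨E⟩ = 0.011210 eV, ⟨E²⟩ = 0.00054032 eV².
C_V/k_B = (⟨E²⟩ − ⟨E⟩²)/(kT)² = (0.00054032 − 0.00012566)/0.00044205 = 0.938.

0.938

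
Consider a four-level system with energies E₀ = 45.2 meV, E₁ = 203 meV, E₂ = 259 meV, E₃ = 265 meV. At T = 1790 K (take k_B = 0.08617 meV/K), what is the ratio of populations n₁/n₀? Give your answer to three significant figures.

k_BT = 0.08617 × 1790 K = 154.24 meV.
n₁/n₀ = exp[−(E₁−E₀)/kT] = exp(−(157.8 meV)/(154.24 meV)) = exp(-1.0231) = 0.359.

0.359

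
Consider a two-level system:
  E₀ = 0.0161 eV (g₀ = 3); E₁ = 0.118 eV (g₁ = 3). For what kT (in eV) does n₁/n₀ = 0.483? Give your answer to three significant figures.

n₁/n₀ = (g₁/g₀) exp[−(E₁−E₀)/kT] = 0.483.
⇒ (E₁−E₀)/kT = ln((3/3)/0.483) = ln(2.0704) = 0.72774.
kT = 0.1019 eV / 0.72774 = 0.140 eV.

0.140 eV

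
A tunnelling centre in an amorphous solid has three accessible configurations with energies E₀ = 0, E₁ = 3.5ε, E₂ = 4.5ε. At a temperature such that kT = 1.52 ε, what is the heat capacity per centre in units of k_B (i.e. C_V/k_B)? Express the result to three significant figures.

Eᵢ/kT = 0, 2.3026, 2.9605.
Z = Σ e^(−Eᵢ/kT) = e^(−0) + e^(−2.3026) + e^(−2.9605) = 1.0000 + 0.099999 + 0.051793 = 1.1518.
⟨E⟩ = 0.50622 ε, ⟨E²⟩ = 1.9741 ε².
C_V/k_B = (⟨E²⟩ − ⟨E⟩²)/(kT)² = (1.9741 − 0.25626)/2.3104 = 0.744.

0.744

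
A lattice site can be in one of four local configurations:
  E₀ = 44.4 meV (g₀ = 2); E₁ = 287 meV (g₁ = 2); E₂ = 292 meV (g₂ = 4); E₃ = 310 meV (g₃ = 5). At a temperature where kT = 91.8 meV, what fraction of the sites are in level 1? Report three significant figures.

Eᵢ/kT = 0.48366, 3.1264, 3.1808, 3.3769.
Z = Σ gᵢe^(−Eᵢ/kT) = 2·e^(−0.48366) + 2·e^(−3.1264) + 4·e^(−3.1808) + 5·e^(−3.3769) = 1.2330 + 0.087751 + 0.16621 + 0.17077 = 1.6577.
P₁ = g₁ e^(−E₁/kT) / Z = 0.087751/1.6577 = 0.0529.

0.0529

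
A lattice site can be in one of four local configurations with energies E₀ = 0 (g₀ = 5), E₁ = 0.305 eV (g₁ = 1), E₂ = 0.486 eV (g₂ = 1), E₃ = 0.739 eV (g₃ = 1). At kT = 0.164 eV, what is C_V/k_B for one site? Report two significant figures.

0.22

Eᵢ/kT = 0, 1.860, 2.963, 4.506.
Z = Σ gᵢe^(−Eᵢ/kT) = 5·e^(−0) + 1·e^(−1.860) + 1·e^(−2.963) + 1·e^(−4.506) = 5.000 + 0.1557 + 0.05166 + 0.01104 = 5.218.
⟨E⟩ = 0.01548 eV, ⟨E²⟩ = 0.006270 eV².
C_V/k_B = (⟨E²⟩ − ⟨E⟩²)/(kT)² = (0.006270 − 0.0002396)/0.02690 = 0.22.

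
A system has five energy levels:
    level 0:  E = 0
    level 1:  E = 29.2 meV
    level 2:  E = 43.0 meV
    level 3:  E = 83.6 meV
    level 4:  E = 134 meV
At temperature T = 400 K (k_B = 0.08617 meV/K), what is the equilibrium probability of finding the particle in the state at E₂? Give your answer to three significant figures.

0.157

k_BT = 0.08617 × 400 K = 34.468 meV.
Eᵢ/kT = 0, 0.84716, 1.2475, 2.4254, 3.8877.
Z = Σ e^(−Eᵢ/kT) = e^(−0) + e^(−0.84716) + e^(−1.2475) + e^(−2.4254) + e^(−3.8877) = 1.0000 + 0.42863 + 0.28722 + 0.088443 + 0.020492 = 1.8248.
P₂ = e^(−E₂/kT) / Z = 0.28722/1.8248 = 0.157.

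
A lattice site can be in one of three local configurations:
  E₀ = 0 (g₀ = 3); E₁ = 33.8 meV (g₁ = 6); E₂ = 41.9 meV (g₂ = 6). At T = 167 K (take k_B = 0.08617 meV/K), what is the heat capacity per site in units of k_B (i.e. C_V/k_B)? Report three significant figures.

1.17

k_BT = 0.08617 × 167 K = 14.390 meV.
Eᵢ/kT = 0, 2.3489, 2.9117.
Z = Σ gᵢe^(−Eᵢ/kT) = 3·e^(−0) + 6·e^(−2.3489) + 6·e^(−2.9117) = 3.0000 + 0.57284 + 0.32630 = 3.8991.
⟨E⟩ = 8.4722 meV, ⟨E²⟩ = 314.76 meV².
C_V/k_B = (⟨E²⟩ − ⟨E⟩²)/(kT)² = (314.76 − 71.778)/207.07 = 1.17.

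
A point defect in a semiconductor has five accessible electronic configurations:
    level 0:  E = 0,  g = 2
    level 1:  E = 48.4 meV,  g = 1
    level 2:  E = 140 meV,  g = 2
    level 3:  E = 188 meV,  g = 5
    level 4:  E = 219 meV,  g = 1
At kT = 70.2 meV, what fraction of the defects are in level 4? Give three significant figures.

Eᵢ/kT = 0, 0.68946, 1.9943, 2.6781, 3.1197.
Z = Σ gᵢe^(−Eᵢ/kT) = 2·e^(−0) + 1·e^(−0.68946) + 2·e^(−1.9943) + 5·e^(−2.6781) + 1·e^(−3.1197) = 2.0000 + 0.50185 + 0.27222 + 0.34347 + 0.044170 = 3.1617.
P₄ = g₄ e^(−E₄/kT) / Z = 0.044170/3.1617 = 0.0140.

0.0140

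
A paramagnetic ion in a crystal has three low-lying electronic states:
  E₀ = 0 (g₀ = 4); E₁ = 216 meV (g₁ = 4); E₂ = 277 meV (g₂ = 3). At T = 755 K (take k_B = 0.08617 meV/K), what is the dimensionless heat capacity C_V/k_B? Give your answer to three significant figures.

0.540

k_BT = 0.08617 × 755 K = 65.058 meV.
Eᵢ/kT = 0, 3.3201, 4.2577.
Z = Σ gᵢe^(−Eᵢ/kT) = 4·e^(−0) + 4·e^(−3.3201) + 3·e^(−4.2577) = 4.0000 + 0.14460 + 0.042464 = 4.1871.
⟨E⟩ = 10.269 meV, ⟨E²⟩ = 2389.4 meV².
C_V/k_B = (⟨E²⟩ − ⟨E⟩²)/(kT)² = (2389.4 − 105.45)/4232.5 = 0.540.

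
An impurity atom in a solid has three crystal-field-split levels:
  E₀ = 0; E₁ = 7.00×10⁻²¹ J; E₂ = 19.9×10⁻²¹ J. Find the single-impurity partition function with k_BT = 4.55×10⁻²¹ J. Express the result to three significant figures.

Eᵢ/kT = 0, 1.5385, 4.3736.
Z = Σ e^(−Eᵢ/kT) = e^(−0) + e^(−1.5385) + e^(−4.3736) = 1.0000 + 0.21470 + 0.012606 = 1.2273.

Z = 1.23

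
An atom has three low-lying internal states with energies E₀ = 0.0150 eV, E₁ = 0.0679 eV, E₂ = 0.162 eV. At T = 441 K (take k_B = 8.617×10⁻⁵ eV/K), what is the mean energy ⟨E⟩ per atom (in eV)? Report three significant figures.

k_BT = 8.617×10⁻⁵ × 441 K = 0.038001 eV.
Eᵢ/kT = 0.39473, 1.7868, 4.2630.
Z = Σ e^(−Eᵢ/kT) = e^(−0.39473) + e^(−1.7868) + e^(−4.2630) = 0.67386 + 0.16750 + 0.014080 = 0.85544.
⟨E⟩ = Σ Eᵢ e^(−Eᵢ/kT) / Z = (0.0150·0.67386 + 0.0679·0.16750 + 0.162·0.014080) / 0.85544 = 0.0278 eV.

0.0278 eV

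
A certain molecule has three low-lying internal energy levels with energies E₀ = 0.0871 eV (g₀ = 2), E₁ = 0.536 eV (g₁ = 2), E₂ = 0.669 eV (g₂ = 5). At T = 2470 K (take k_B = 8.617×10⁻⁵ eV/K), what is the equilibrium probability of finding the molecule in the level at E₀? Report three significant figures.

k_BT = 8.617×10⁻⁵ × 2470 K = 0.21284 eV.
Eᵢ/kT = 0.40923, 2.5183, 3.1432.
Z = Σ gᵢe^(−Eᵢ/kT) = 2·e^(−0.40923) + 2·e^(−2.5183) + 5·e^(−3.1432) = 1.3283 + 0.16119 + 0.21572 = 1.7052.
P₀ = g₀ e^(−E₀/kT) / Z = 1.3283/1.7052 = 0.779.

0.779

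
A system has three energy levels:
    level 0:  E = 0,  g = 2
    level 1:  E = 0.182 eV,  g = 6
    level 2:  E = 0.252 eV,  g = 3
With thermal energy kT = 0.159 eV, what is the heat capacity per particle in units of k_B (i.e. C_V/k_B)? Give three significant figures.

Eᵢ/kT = 0, 1.1447, 1.5849.
Z = Σ gᵢe^(−Eᵢ/kT) = 2·e^(−0) + 6·e^(−1.1447) + 3·e^(−1.5849) = 2.0000 + 1.9099 + 0.61490 = 4.5248.
⟨E⟩ = 0.11107 eV, ⟨E²⟩ = 0.022611 eV².
C_V/k_B = (⟨E²⟩ − ⟨E⟩²)/(kT)² = (0.022611 − 0.012337)/0.025281 = 0.406.

0.406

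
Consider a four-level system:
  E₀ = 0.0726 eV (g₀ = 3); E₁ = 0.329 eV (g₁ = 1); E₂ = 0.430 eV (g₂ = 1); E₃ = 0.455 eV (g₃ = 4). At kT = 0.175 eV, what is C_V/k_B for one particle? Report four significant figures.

0.6625

Eᵢ/kT = 0.414857, 1.88000, 2.45714, 2.60000.
Z = Σ gᵢe^(−Eᵢ/kT) = 3·e^(−0.414857) + 1·e^(−1.88000) + 1·e^(−2.45714) + 4·e^(−2.60000) = 1.98130 + 0.152590 + 0.0856796 + 0.297094 = 2.51666.
⟨E⟩ = 0.145456 eV, ⟨E²⟩ = 0.0414468 eV².
C_V/k_B = (⟨E²⟩ − ⟨E⟩²)/(kT)² = (0.0414468 − 0.0211574)/0.0306250 = 0.6625.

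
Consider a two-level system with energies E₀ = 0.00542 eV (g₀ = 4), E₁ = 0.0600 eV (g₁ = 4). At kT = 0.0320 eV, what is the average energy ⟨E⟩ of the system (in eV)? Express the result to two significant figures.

Eᵢ/kT = 0.1694, 1.875.
Z = Σ gᵢe^(−Eᵢ/kT) = 4·e^(−0.1694) + 4·e^(−1.875) = 3.377 + 0.6134 = 3.990.
⟨E⟩ = Σ Eᵢ gᵢe^(−Eᵢ/kT) / Z = (0.00542·3.377 + 0.0600·0.6134) / 3.990 = 0.014 eV.

0.014 eV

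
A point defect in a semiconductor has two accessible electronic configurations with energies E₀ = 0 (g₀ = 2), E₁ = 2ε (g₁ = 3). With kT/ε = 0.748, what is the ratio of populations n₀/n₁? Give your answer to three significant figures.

n₀/n₁ = (g₀/g₁) exp[−(E₀−E₁)/kT] = (2/3) × exp(−(-2ε)/(0.748ε)) = (2/3) × exp(2.6738) = 9.66.

9.66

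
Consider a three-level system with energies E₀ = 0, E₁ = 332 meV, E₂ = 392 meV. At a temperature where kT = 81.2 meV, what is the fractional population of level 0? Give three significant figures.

0.976

Eᵢ/kT = 0, 4.0887, 4.8276.
Z = Σ e^(−Eᵢ/kT) = e^(−0) + e^(−4.0887) + e^(−4.8276) = 1.0000 + 0.016761 + 0.0080057 = 1.0248.
P₀ = e^(−E₀/kT) / Z = 1.0000/1.0248 = 0.976.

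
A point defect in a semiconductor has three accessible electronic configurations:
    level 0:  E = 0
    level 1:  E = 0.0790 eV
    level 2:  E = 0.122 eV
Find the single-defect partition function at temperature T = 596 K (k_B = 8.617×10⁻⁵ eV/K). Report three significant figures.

Z = 1.31

k_BT = 8.617×10⁻⁵ × 596 K = 0.051357 eV.
Eᵢ/kT = 0, 1.5383, 2.3755.
Z = Σ e^(−Eᵢ/kT) = e^(−0) + e^(−1.5383) + e^(−2.3755) = 1.0000 + 0.21475 + 0.092968 = 1.3077.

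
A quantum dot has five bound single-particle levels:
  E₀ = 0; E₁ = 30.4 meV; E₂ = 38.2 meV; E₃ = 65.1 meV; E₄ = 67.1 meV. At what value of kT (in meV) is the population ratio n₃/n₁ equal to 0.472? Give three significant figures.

n₃/n₁ = exp[−(E₃−E₁)/kT] = 0.472.
⇒ (E₃−E₁)/kT = ln(1/0.472) = ln(2.1186) = 0.75076.
kT = 34.7 meV / 0.75076 = 46.2 meV.

46.2 meV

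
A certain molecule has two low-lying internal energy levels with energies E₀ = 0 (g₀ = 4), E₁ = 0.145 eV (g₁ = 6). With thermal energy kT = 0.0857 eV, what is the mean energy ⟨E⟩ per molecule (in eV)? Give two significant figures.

Eᵢ/kT = 0, 1.692.
Z = Σ gᵢe^(−Eᵢ/kT) = 4·e^(−0) + 6·e^(−1.692) = 4.000 + 1.105 = 5.105.
⟨E⟩ = Σ Eᵢ gᵢe^(−Eᵢ/kT) / Z = (0·4.000 + 0.145·1.105) / 5.105 = 0.031 eV.

0.031 eV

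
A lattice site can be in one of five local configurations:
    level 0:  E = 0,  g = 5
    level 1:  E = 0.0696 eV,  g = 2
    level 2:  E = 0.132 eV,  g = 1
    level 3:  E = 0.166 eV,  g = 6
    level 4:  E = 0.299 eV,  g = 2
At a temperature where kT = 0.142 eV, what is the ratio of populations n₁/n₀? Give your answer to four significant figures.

0.2450

n₁/n₀ = (g₁/g₀) exp[−(E₁−E₀)/kT] = (2/5) × exp(−(0.0696 eV)/(0.142 eV)) = (2/5) × exp(-0.490141) = 0.2450.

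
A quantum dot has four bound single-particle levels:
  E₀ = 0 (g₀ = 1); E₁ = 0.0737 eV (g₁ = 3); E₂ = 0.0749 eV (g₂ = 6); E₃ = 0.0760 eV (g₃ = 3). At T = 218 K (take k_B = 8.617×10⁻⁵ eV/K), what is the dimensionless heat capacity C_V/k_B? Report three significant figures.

2.37

k_BT = 8.617×10⁻⁵ × 218 K = 0.018785 eV.
Eᵢ/kT = 0, 3.9233, 3.9872, 4.0458.
Z = Σ gᵢe^(−Eᵢ/kT) = 1·e^(−0) + 3·e^(−3.9233) + 6·e^(−3.9872) + 3·e^(−4.0458) = 1.0000 + 0.059327 + 0.11131 + 0.052487 = 1.2231.
⟨E⟩ = 0.013653 eV, ⟨E²⟩ = 0.0010219 eV².
C_V/k_B = (⟨E²⟩ − ⟨E⟩²)/(kT)² = (0.0010219 − 0.00018640)/0.00035288 = 2.37.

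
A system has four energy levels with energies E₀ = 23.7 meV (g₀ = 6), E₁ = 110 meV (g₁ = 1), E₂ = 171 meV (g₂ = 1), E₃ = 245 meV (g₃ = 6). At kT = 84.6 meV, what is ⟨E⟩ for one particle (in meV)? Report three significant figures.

45.8 meV

Eᵢ/kT = 0.28014, 1.3002, 2.0213, 2.8960.
Z = Σ gᵢe^(−Eᵢ/kT) = 6·e^(−0.28014) + 1·e^(−1.3002) + 1·e^(−2.0213) + 6·e^(−2.8960) = 4.5341 + 0.27248 + 0.13248 + 0.33146 = 5.2705.
⟨E⟩ = Σ Eᵢ gᵢe^(−Eᵢ/kT) / Z = (23.7·4.5341 + 110·0.27248 + 171·0.13248 + 245·0.33146) / 5.2705 = 45.8 meV.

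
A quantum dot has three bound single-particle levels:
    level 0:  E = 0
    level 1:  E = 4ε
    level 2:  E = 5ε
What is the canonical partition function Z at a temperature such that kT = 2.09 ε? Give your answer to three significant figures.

Eᵢ/kT = 0, 1.9139, 2.3923.
Z = Σ e^(−Eᵢ/kT) = e^(−0) + e^(−1.9139) + e^(−2.3923) = 1.0000 + 0.14750 + 0.091419 = 1.2389.

Z = 1.24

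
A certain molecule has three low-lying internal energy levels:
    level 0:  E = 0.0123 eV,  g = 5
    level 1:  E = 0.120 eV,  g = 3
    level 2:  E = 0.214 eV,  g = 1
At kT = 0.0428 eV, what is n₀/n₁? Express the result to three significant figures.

20.6

n₀/n₁ = (g₀/g₁) exp[−(E₀−E₁)/kT] = (5/3) × exp(−(-0.1077 eV)/(0.0428 eV)) = (5/3) × exp(2.5164) = 20.6.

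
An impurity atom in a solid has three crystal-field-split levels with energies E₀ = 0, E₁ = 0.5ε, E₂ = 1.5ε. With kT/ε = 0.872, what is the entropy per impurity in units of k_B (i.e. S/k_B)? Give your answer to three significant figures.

0.918

Eᵢ/kT = 0, 0.57339, 1.7202.
Z = Σ e^(−Eᵢ/kT) = e^(−0) + e^(−0.57339) + e^(−1.7202) = 1.0000 + 0.56361 + 0.17903 = 1.7426.
⟨E⟩ = Σ EᵢPᵢ = 0.31582 ε.
S/k_B = ln Z + ⟨E⟩/kT = ln(1.7426) + 0.31582/0.872 = 0.55538 + 0.36218 = 0.918.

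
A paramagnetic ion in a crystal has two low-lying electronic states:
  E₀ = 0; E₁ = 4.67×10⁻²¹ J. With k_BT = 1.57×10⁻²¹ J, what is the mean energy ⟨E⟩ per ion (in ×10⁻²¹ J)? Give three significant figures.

0.227 ×10⁻²¹ J

Eᵢ/kT = 0, 2.9745.
Z = Σ e^(−Eᵢ/kT) = e^(−0) + e^(−2.9745) = 1.0000 + 0.051073 = 1.0511.
⟨E⟩ = Σ Eᵢ e^(−Eᵢ/kT) / Z = (0·1.0000 + 4.67·0.051073) / 1.0511 = 0.227 ×10⁻²¹ J.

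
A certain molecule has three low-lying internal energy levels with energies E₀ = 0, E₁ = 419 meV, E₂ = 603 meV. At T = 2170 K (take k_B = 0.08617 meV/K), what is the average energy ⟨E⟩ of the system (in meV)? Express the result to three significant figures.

59.8 meV

k_BT = 0.08617 × 2170 K = 186.99 meV.
Eᵢ/kT = 0, 2.2408, 3.2248.
Z = Σ e^(−Eᵢ/kT) = e^(−0) + e^(−2.2408) + e^(−3.2248) = 1.0000 + 0.10637 + 0.039764 = 1.1461.
⟨E⟩ = Σ Eᵢ e^(−Eᵢ/kT) / Z = (0·1.0000 + 419·0.10637 + 603·0.039764) / 1.1461 = 59.8 meV.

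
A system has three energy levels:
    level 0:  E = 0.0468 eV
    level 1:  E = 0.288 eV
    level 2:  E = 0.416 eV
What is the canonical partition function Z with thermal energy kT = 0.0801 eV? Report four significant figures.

Z = 0.5905

Eᵢ/kT = 0.584270, 3.59551, 5.19351.
Z = Σ e^(−Eᵢ/kT) = e^(−0.584270) + e^(−3.59551) + e^(−5.19351) = 0.557513 + 0.0274467 + 0.00555248 = 0.590512.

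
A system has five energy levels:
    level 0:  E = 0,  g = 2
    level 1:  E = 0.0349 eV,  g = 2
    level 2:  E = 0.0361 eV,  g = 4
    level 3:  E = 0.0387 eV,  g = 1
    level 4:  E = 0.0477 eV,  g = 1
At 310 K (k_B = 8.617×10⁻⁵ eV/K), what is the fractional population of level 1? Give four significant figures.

k_BT = 8.617×10⁻⁵ × 310 K = 0.0267127 eV.
Eᵢ/kT = 0, 1.30649, 1.35142, 1.44875, 1.78567.
Z = Σ gᵢe^(−Eᵢ/kT) = 2·e^(−0) + 2·e^(−1.30649) + 4·e^(−1.35142) + 1·e^(−1.44875) + 1·e^(−1.78567) = 2.00000 + 0.541538 + 1.03549 + 0.234864 + 0.167685 = 3.97958.
P₁ = g₁ e^(−E₁/kT) / Z = 0.541538/3.97958 = 0.1361.

0.1361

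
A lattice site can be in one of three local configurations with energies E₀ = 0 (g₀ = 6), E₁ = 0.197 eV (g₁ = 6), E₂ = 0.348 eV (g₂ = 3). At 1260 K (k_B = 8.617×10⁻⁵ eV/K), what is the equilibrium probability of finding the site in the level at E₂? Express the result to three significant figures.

k_BT = 8.617×10⁻⁵ × 1260 K = 0.10857 eV.
Eᵢ/kT = 0, 1.8145, 3.2053.
Z = Σ gᵢe^(−Eᵢ/kT) = 6·e^(−0) + 6·e^(−1.8145) + 3·e^(−3.2053) = 6.0000 + 0.97752 + 0.12164 = 7.0992.
P₂ = g₂ e^(−E₂/kT) / Z = 0.12164/7.0992 = 0.0171.

0.0171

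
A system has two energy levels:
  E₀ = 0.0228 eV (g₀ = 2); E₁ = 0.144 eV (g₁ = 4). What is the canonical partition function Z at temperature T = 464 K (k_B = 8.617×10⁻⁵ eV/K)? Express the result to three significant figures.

Z = 1.24

k_BT = 8.617×10⁻⁵ × 464 K = 0.039983 eV.
Eᵢ/kT = 0.57024, 3.6015.
Z = Σ gᵢe^(−Eᵢ/kT) = 2·e^(−0.57024) + 4·e^(−3.6015) = 1.1308 + 0.10913 = 1.2399.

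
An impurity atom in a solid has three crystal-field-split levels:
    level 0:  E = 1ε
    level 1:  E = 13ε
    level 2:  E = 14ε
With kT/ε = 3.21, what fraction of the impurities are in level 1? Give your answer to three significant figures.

0.0229

Eᵢ/kT = 0.31153, 4.0498, 4.3614.
Z = Σ e^(−Eᵢ/kT) = e^(−0.31153) + e^(−4.0498) + e^(−4.3614) = 0.73233 + 0.017426 + 0.012761 = 0.76252.
P₁ = e^(−E₁/kT) / Z = 0.017426/0.76252 = 0.0229.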